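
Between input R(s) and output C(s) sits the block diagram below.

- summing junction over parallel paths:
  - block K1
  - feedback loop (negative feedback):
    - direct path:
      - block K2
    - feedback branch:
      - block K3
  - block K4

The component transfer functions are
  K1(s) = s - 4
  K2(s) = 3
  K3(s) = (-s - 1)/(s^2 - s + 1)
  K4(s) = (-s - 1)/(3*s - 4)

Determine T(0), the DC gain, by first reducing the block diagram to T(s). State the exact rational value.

Step 1: apply the feedback formula to K2, K3 -> (3*s^2 - 3*s + 3)/(s^2 - 4*s - 2)
Step 2: combine K1, [K2/(1+K2*K3)], K4 in parallel -> (3*s^4 - 20*s^3 + 56*s^2 - 5*s - 42)/(3*s^3 - 16*s^2 + 10*s + 8)
The step-2 result is T(s). Setting s = 0: T(0) = -42/8 = -21/4.

Therefore the answer is -21/4.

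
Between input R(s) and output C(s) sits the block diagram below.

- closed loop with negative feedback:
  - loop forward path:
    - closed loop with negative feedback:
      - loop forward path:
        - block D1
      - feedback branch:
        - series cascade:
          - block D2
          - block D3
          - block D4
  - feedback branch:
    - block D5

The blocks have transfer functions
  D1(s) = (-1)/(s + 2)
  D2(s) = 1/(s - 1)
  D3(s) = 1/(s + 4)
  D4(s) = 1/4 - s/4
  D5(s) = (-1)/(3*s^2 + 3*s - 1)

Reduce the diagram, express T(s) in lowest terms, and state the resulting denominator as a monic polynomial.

Step 1: reduce the series chain D2, D3, D4, giving (-1)/(4*s + 16)
Step 2: apply the feedback formula to D1, (D2*D3*D4), giving (-4*s - 16)/(4*s^2 + 24*s + 33)
Step 3: reduce the feedback loop with forward [D1/(1+D1*(D2*D3*D4))] and return D5, giving (-12*s^3 - 60*s^2 - 44*s + 16)/(12*s^4 + 84*s^3 + 167*s^2 + 79*s - 17)
The result of step 3 is T(s) in lowest terms. Its denominator has leading coefficient 12; dividing the denominator through by 12 makes it monic.

Answer: s^4 + 7*s^3 + 167*s^2/12 + 79*s/12 - 17/12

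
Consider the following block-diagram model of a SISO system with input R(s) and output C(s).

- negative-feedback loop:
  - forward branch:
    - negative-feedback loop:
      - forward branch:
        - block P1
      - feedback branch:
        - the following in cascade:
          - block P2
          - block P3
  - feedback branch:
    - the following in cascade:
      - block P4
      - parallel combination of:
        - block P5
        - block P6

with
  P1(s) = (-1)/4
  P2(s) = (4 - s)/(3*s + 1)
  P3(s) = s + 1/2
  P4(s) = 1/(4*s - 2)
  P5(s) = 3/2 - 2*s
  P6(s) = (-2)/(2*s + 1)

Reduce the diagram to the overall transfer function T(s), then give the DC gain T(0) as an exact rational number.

Reducing step by step:

[1] multiply P2, P3 (series), giving (-2*s^2 + 7*s + 4)/(6*s + 2)
[2] feedback reduction of P1, (P2*P3), giving (-6*s - 2)/(2*s^2 + 17*s + 4)
[3] sum the parallel branches P5, P6, giving (-8*s^2 + 2*s - 1)/(4*s + 2)
[4] series reduction of P4, (P5+P6), giving (-8*s^2 + 2*s - 1)/(16*s^2 - 4)
[5] apply the feedback formula to [P1/(1+P1*(P2*P3))], (P4*(P5+P6)), giving (-48*s^3 - 16*s^2 + 12*s + 4)/(16*s^4 + 160*s^3 + 30*s^2 - 33*s - 7)
The step-5 result is T(s). Setting s = 0: T(0) = 4/(-7) = -4/7.

Answer: -4/7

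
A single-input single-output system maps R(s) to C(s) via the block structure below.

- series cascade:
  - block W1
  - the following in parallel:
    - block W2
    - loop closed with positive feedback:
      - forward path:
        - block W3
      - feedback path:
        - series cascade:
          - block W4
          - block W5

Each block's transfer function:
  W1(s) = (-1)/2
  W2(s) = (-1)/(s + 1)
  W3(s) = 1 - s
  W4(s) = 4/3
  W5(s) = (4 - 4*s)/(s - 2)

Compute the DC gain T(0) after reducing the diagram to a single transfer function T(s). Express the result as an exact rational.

Answer: 4/11

Working:
1. series reduction of W4, W5 = (16 - 16*s)/(3*s - 6)
2. close the feedback loop around W3, (W4*W5) = (3*s^2 - 9*s + 6)/(16*s^2 - 35*s + 22)
3. add W2, [W3/(1-W3*(W4*W5))] (parallel) = (3*s^3 - 22*s^2 + 32*s - 16)/(16*s^3 - 19*s^2 - 13*s + 22)
4. reduce the series chain W1, (W2+[W3/(1-W3*(W4*W5))]) = (-3*s^3 + 22*s^2 - 32*s + 16)/(32*s^3 - 38*s^2 - 26*s + 44)
That last expression is T(s); at s = 0 only the constant terms survive, so T(0) = 16/44 = 4/11.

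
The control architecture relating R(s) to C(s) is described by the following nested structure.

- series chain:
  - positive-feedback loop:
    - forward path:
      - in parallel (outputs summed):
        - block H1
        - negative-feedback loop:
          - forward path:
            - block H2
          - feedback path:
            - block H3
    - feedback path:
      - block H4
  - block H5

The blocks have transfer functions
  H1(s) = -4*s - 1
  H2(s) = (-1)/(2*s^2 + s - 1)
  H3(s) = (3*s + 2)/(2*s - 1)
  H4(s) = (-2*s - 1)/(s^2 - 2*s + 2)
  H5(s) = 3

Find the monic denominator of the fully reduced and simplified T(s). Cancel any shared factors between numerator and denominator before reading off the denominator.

Answer: s^5 + 8*s^4/7 - 23*s^3/14 - 51*s^2/28 - s/14

Working:
Step 1: close the feedback loop around H2, H3; result (1 - 2*s)/(4*s^3 - 6*s - 1)
Step 2: combine H1, [H2/(1+H2*H3)] in parallel; result (-16*s^4 - 4*s^3 + 24*s^2 + 8*s + 2)/(4*s^3 - 6*s - 1)
Step 3: feedback reduction of (H1+[H2/(1+H2*H3)]), H4; result (16*s^6 - 28*s^5 + 48*s^3 - 34*s^2 - 12*s - 4)/(28*s^5 + 32*s^4 - 46*s^3 - 51*s^2 - 2*s)
Step 4: combine [(H1+[H2/(1+H2*H3)])/(1-(H1+[H2/(1+H2*H3)])*H4)], H5 in series; result (48*s^6 - 84*s^5 + 144*s^3 - 102*s^2 - 36*s - 12)/(28*s^5 + 32*s^4 - 46*s^3 - 51*s^2 - 2*s)
The result of step 4 is T(s) in lowest terms. Its denominator has leading coefficient 28; dividing the denominator through by 28 makes it monic.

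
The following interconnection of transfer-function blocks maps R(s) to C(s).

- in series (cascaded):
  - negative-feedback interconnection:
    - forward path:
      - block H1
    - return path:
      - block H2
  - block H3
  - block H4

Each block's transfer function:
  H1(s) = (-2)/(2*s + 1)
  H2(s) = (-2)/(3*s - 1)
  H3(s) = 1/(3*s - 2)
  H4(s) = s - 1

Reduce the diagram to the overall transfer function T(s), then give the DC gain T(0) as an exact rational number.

Step 1 - feedback reduction of H1, H2: (2 - 6*s)/(6*s^2 + s + 3)
Step 2 - series reduction of [H1/(1+H1*H2)], H3, H4: (-6*s^2 + 8*s - 2)/(18*s^3 - 9*s^2 + 7*s - 6)
The step-2 result is T(s). Setting s = 0: T(0) = -2/(-6) = 1/3.

Hence the answer: 1/3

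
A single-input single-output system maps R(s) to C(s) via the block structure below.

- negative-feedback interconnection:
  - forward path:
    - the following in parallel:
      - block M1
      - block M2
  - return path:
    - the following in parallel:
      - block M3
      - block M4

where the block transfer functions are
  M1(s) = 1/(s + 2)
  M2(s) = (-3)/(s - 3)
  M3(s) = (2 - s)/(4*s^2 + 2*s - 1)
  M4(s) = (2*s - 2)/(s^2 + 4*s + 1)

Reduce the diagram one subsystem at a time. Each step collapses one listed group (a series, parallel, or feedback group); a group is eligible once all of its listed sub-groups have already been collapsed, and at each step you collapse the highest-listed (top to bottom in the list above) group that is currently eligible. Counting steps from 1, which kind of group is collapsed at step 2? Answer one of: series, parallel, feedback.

[1] reduce the parallel group M1, M2
[2] combine M3, M4 in parallel
[3] apply the feedback formula to (M1+M2), (M3+M4)
So the answer for step 2 is parallel.

Final answer: parallel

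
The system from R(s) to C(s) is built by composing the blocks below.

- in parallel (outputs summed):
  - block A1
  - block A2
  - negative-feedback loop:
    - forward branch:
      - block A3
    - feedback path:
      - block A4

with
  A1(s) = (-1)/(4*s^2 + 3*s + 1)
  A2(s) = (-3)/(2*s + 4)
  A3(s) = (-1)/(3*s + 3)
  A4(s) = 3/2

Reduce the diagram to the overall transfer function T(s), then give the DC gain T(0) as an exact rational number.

Step 1. close the feedback loop around A3, A4 -> (-2)/(6*s + 3)
Step 2. parallel reduction of A1, A2, [A3/(1+A3*A4)] -> (-88*s^3 - 146*s^2 - 103*s - 29)/(48*s^4 + 156*s^3 + 150*s^2 + 66*s + 12)
That last expression is T(s); at s = 0 only the constant terms survive, so T(0) = -29/12.

Final answer: -29/12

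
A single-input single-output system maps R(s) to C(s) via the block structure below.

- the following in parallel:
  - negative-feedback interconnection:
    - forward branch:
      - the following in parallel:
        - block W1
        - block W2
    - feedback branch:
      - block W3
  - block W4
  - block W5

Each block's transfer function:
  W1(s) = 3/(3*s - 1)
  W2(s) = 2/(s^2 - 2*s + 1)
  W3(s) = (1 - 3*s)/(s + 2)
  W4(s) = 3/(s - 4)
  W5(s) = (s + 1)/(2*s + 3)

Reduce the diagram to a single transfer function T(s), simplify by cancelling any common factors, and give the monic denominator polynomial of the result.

First reduce the diagram to T(s).

Step 1. combine W1, W2 in parallel, giving (3*s^2 + 1)/(3*s^3 - 7*s^2 + 5*s - 1)
Step 2. collapse the loop ((W1+W2) forward, W3 return), giving (3*s^3 + 6*s^2 + s + 2)/(3*s^4 - 10*s^3 - 6*s^2 + 6*s - 1)
Step 3. combine [(W1+W2)/(1+(W1+W2)*W3)], W4, W5 in parallel, giving (3*s^6 + 5*s^5 - 24*s^4 - 126*s^3 - 86*s^2 + 5*s - 29)/(6*s^6 - 35*s^5 + 2*s^4 + 162*s^3 + 40*s^2 - 67*s + 12)
T(s) is the step-3 result (common factors already cancelled). Leading coefficient of the denominator: 6. Divide through by 6 for the monic polynomial.

Answer: s^6 - 35*s^5/6 + s^4/3 + 27*s^3 + 20*s^2/3 - 67*s/6 + 2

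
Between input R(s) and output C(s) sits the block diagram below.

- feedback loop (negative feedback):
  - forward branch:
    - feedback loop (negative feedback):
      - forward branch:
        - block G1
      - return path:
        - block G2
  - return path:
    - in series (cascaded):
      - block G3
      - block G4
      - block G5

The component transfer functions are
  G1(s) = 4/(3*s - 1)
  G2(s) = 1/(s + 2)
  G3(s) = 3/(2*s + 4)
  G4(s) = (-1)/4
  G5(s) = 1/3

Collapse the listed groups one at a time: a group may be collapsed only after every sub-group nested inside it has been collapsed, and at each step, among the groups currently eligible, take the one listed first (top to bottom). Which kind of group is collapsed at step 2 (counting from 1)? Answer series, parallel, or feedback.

Answer: series

Working:
[1] reduce the feedback loop with forward G1 and return G2
[2] cascade G3, G4, G5
[3] close the feedback loop around [G1/(1+G1*G2)], (G3*G4*G5)
At step 2 the group reduced is series.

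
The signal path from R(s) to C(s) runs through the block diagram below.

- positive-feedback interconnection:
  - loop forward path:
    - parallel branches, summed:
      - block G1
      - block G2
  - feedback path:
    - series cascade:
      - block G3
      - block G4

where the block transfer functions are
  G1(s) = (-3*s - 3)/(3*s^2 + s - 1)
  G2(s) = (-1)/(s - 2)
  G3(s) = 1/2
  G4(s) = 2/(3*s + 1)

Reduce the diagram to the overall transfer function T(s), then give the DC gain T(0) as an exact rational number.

[1] combine G1, G2 in parallel -> (-6*s^2 + 2*s + 7)/(3*s^3 - 5*s^2 - 3*s + 2)
[2] multiply G3, G4 (series) -> 1/(3*s + 1)
[3] apply the feedback formula to (G1+G2), (G3*G4) -> (-18*s^3 + 23*s + 7)/(9*s^4 - 12*s^3 - 8*s^2 + s - 5)
That last expression is T(s); at s = 0 only the constant terms survive, so T(0) = 7/(-5) = -7/5.

Therefore the answer is -7/5.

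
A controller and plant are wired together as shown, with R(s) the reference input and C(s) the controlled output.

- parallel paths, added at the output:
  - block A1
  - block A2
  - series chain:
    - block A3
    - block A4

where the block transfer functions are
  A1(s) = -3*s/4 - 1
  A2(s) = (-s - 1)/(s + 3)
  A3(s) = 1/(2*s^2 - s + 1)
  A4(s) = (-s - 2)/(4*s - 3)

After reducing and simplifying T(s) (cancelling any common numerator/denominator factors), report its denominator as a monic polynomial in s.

Reducing step by step:

Step 1 - series reduction of A3, A4 -> (-s - 2)/(8*s^3 - 10*s^2 + 7*s - 3)
Step 2 - sum the parallel branches A1, A2, (A3*A4) -> (-24*s^5 - 106*s^4 + 21*s^3 + 46*s^2 - 81*s + 24)/(32*s^4 + 56*s^3 - 92*s^2 + 72*s - 36)
T(s) is the step-2 result (common factors already cancelled). Leading coefficient of the denominator: 32. Divide through by 32 for the monic polynomial.

Answer: s^4 + 7*s^3/4 - 23*s^2/8 + 9*s/4 - 9/8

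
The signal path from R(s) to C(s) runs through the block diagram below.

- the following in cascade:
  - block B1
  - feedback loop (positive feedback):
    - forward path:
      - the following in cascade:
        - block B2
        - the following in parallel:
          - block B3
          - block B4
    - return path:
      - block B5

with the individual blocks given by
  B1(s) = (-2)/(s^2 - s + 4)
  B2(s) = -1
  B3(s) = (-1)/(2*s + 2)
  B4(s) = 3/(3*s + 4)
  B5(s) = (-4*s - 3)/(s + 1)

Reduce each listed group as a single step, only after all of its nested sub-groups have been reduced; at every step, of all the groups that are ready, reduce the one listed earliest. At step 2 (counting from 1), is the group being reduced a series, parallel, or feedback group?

Reducing step by step:

(1) parallel reduction of B3, B4
(2) reduce the series chain B2, (B3+B4)
(3) feedback reduction of (B2*(B3+B4)), B5
(4) reduce the series chain B1, [(B2*(B3+B4))/(1-(B2*(B3+B4))*B5)]
The group at step 2 is a series group.

Answer: series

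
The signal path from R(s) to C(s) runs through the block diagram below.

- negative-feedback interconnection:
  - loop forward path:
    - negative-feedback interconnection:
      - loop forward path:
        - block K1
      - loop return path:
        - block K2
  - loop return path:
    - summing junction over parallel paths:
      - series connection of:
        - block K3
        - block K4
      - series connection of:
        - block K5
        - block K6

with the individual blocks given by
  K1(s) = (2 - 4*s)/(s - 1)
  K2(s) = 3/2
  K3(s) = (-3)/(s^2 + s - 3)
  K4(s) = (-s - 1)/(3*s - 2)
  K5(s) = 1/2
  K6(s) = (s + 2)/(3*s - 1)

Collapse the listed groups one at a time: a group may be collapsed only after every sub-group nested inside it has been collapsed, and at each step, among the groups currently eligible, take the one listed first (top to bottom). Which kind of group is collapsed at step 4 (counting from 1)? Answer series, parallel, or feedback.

Answer: parallel

Working:
(1) apply the feedback formula to K1, K2
(2) series reduction of K3, K4
(3) combine K5, K6 in series
(4) parallel reduction of (K3*K4), (K5*K6)
(5) feedback reduction of [K1/(1+K1*K2)], ((K3*K4)+(K5*K6))
Step 4 collapses a parallel group.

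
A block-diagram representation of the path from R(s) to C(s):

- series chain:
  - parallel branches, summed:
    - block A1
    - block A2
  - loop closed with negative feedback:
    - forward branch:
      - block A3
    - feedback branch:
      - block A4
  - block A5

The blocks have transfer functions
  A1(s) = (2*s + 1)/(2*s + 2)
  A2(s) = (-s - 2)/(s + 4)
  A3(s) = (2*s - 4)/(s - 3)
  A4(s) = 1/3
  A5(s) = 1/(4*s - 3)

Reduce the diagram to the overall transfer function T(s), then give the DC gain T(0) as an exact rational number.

Step 1 - reduce the parallel group A1, A2: (3*s)/(2*s^2 + 10*s + 8)
Step 2 - reduce the feedback loop with forward A3 and return A4: (6*s - 12)/(5*s - 13)
Step 3 - series reduction of (A1+A2), [A3/(1+A3*A4)], A5: (9*s^2 - 18*s)/(20*s^4 + 33*s^3 - 216*s^2 - 73*s + 156)
Step 3 gives the overall T(s). Then T(0) = 0/156 = 0.

Answer: 0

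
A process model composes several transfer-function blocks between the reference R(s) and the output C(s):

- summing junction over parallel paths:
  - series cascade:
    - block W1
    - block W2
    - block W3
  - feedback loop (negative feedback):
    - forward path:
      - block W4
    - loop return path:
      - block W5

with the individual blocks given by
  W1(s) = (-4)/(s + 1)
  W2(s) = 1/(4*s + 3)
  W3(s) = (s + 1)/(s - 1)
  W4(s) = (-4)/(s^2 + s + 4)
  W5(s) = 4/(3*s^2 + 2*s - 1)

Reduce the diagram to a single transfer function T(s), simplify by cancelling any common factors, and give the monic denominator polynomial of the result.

[1] reduce the series chain W1, W2, W3: (-4)/(4*s^2 - s - 3)
[2] close the feedback loop around W4, W5: (-12*s^2 - 8*s + 4)/(3*s^4 + 5*s^3 + 13*s^2 + 7*s - 20)
[3] combine (W1*W2*W3), [W4/(1+W4*W5)] in parallel: (-60*s^4 - 40*s^3 + 8*s^2 - 8*s + 68)/(12*s^6 + 17*s^5 + 38*s^4 - 126*s^2 - s + 60)
The result of step 3 is T(s) in lowest terms. Its denominator has leading coefficient 12; dividing the denominator through by 12 makes it monic.

Therefore the answer is s^6 + 17*s^5/12 + 19*s^4/6 - 21*s^2/2 - s/12 + 5.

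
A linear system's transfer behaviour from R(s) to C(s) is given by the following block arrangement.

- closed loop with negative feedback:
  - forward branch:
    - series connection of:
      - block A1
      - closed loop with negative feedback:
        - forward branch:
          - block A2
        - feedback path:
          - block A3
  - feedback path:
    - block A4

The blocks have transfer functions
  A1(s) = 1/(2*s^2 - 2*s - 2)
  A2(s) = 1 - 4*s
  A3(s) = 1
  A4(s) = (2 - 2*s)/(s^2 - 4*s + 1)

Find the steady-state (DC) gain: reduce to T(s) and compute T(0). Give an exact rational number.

(1) close the feedback loop around A2, A3; result (4*s - 1)/(4*s - 2)
(2) cascade A1, [A2/(1+A2*A3)]; result (4*s - 1)/(8*s^3 - 12*s^2 - 4*s + 4)
(3) feedback reduction of (A1*[A2/(1+A2*A3)]), A4; result (4*s^3 - 17*s^2 + 8*s - 1)/(8*s^5 - 44*s^4 + 52*s^3 - 10*s + 2)
Evaluating the step-3 result (the overall T(s)) at s = 0 gives T(0) = -1/2.

Therefore the answer is -1/2.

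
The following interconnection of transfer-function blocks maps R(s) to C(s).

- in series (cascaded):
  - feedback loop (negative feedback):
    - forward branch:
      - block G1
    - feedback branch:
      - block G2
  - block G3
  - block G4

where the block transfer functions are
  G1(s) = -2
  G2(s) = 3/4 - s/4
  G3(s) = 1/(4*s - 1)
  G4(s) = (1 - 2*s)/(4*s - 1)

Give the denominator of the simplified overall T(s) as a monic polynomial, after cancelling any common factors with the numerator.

Step 1. reduce the feedback loop with forward G1 and return G2 = (-4)/(s - 1)
Step 2. multiply [G1/(1+G1*G2)], G3, G4 (series) = (8*s - 4)/(16*s^3 - 24*s^2 + 9*s - 1)
Step 2 gives the fully reduced T(s), with no common factor left to cancel. The denominator's leading coefficient is 16, so divide each of its coefficients by 16 to get the monic form.

Answer: s^3 - 3*s^2/2 + 9*s/16 - 1/16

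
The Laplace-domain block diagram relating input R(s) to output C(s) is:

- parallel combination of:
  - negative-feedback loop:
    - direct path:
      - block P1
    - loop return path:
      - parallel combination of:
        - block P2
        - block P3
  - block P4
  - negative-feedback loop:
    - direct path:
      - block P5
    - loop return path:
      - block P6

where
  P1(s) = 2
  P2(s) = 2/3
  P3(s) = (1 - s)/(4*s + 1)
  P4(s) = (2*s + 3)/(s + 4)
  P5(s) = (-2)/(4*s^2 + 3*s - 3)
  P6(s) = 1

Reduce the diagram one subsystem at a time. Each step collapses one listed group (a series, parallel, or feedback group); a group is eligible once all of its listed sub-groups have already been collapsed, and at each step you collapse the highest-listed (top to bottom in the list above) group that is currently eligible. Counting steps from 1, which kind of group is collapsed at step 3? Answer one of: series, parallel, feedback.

Reducing step by step:

[1] reduce the parallel group P2, P3
[2] reduce the feedback loop with forward P1 and return (P2+P3)
[3] reduce the feedback loop with forward P5 and return P6
[4] reduce the parallel group [P1/(1+P1*(P2+P3))], P4, [P5/(1+P5*P6)]
So the answer for step 3 is feedback.

Answer: feedback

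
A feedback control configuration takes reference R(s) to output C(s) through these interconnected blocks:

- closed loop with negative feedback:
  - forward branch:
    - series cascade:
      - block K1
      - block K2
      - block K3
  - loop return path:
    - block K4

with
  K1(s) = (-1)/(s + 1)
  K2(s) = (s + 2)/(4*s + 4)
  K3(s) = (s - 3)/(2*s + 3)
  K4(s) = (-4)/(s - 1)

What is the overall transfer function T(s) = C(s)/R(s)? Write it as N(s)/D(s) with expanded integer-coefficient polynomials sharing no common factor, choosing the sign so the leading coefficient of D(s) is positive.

Reducing step by step:

Step 1. reduce the series chain K1, K2, K3; result (-s^2 + s + 6)/(8*s^3 + 28*s^2 + 32*s + 12)
Step 2. reduce the feedback loop with forward (K1*K2*K3) and return K4; the result is T(s) itself (integer coefficients, no common factor, positive leading denominator coefficient)

Answer: (-s^3 + 2*s^2 + 5*s - 6)/(8*s^4 + 20*s^3 + 8*s^2 - 24*s - 36)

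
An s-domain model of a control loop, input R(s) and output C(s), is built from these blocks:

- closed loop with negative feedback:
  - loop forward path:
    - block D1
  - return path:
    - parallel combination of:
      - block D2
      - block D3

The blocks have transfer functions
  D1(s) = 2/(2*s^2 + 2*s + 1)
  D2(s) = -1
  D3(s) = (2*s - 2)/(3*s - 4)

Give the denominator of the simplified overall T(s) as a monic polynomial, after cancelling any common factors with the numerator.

(1) combine D2, D3 in parallel gives (2 - s)/(3*s - 4)
(2) collapse the loop (D1 forward, (D2+D3) return) gives (6*s - 8)/(6*s^3 - 2*s^2 - 7*s)
T(s) is the step-2 result (common factors already cancelled). Leading coefficient of the denominator: 6. Divide through by 6 for the monic polynomial.

Answer: s^3 - s^2/3 - 7*s/6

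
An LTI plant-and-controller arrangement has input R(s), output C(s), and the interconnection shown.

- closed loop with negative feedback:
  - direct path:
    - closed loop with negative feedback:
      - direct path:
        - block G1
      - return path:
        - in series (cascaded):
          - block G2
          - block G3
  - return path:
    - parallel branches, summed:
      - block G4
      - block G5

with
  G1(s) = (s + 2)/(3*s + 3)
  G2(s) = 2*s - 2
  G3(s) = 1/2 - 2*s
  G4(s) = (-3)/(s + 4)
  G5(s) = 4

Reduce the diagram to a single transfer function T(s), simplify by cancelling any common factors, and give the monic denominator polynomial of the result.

[1] series reduction of G2, G3; result -4*s^2 + 5*s - 1
[2] feedback reduction of G1, (G2*G3); result (-s - 2)/(4*s^3 + 3*s^2 - 12*s - 1)
[3] add G4, G5 (parallel); result (4*s + 13)/(s + 4)
[4] close the feedback loop around [G1/(1+G1*(G2*G3))], (G4+G5); result (-s^2 - 6*s - 8)/(4*s^4 + 19*s^3 - 4*s^2 - 70*s - 30)
That last expression is T(s), already simplified. Scaling its denominator by 1/4 (the reciprocal of the leading coefficient) yields the monic denominator.

Final answer: s^4 + 19*s^3/4 - s^2 - 35*s/2 - 15/2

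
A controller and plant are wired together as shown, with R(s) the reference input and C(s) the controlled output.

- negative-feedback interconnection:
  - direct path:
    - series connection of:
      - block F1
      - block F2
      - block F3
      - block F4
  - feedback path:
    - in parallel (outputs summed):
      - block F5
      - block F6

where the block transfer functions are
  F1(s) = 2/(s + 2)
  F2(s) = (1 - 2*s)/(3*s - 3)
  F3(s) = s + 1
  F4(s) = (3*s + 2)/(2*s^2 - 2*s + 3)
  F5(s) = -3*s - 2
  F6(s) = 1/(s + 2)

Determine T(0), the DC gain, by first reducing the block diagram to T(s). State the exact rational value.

The answer is -1/6.

Reasoning:
(1) series reduction of F1, F2, F3, F4 = (-12*s^3 - 14*s^2 + 2*s + 4)/(6*s^4 - 9*s^2 + 21*s - 18)
(2) add F5, F6 (parallel) = (-3*s^2 - 8*s - 3)/(s + 2)
(3) reduce the feedback loop with forward (F1*F2*F3*F4) and return (F5+F6) = (-12*s^4 - 38*s^3 - 26*s^2 + 8*s + 8)/(42*s^5 + 150*s^4 + 133*s^3 + 17*s^2 - 14*s - 48)
The step-3 result is T(s). Setting s = 0: T(0) = 8/(-48) = -1/6.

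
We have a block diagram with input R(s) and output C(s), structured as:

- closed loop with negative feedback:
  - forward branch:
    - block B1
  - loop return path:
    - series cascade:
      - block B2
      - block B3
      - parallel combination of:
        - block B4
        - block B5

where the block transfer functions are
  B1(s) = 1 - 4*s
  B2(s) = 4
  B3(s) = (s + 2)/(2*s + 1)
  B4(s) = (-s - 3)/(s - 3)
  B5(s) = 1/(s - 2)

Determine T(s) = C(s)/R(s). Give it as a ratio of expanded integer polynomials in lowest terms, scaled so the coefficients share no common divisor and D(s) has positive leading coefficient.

Step 1. parallel reduction of B4, B5 gives (3 - s^2)/(s^2 - 5*s + 6)
Step 2. multiply B2, B3, (B4+B5) (series) gives (-4*s^3 - 8*s^2 + 12*s + 24)/(2*s^3 - 9*s^2 + 7*s + 6)
Step 3. reduce the feedback loop with forward B1 and return (B2*B3*(B4+B5)): this yields T(s), and no further normalization is needed

Therefore the answer is (-8*s^4 + 38*s^3 - 37*s^2 - 17*s + 6)/(16*s^4 + 30*s^3 - 65*s^2 - 77*s + 30).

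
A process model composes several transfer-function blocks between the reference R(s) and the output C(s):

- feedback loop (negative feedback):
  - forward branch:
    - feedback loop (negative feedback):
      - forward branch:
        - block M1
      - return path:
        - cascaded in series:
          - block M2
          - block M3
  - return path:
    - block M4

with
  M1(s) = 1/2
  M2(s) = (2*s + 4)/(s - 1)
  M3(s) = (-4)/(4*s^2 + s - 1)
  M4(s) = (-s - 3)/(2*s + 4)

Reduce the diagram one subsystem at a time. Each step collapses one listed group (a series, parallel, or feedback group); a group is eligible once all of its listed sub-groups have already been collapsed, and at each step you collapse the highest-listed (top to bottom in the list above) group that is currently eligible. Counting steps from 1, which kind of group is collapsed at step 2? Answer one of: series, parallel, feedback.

Step 1. combine M2, M3 in series
Step 2. collapse the loop (M1 forward, (M2*M3) return)
Step 3. feedback reduction of [M1/(1+M1*(M2*M3))], M4
So the answer for step 2 is feedback.

Therefore the answer is feedback.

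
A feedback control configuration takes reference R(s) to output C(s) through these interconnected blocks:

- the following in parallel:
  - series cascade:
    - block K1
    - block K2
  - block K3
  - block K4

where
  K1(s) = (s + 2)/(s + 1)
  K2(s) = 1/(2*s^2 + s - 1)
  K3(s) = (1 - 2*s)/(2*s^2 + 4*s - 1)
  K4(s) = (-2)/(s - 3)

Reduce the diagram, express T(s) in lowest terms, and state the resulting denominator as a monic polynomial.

[1] multiply K1, K2 (series), giving (s + 2)/(2*s^3 + 3*s^2 - 1)
[2] combine (K1*K2), K3, K4 in parallel, giving (-12*s^5 - 18*s^4 - 3*s^3 - 14*s^2 - 22*s + 7)/(4*s^6 + 2*s^5 - 32*s^4 - 35*s^3 + 11*s^2 + 13*s - 3)
The result of step 2 is T(s) in lowest terms. Its denominator has leading coefficient 4; dividing the denominator through by 4 makes it monic.

Answer: s^6 + s^5/2 - 8*s^4 - 35*s^3/4 + 11*s^2/4 + 13*s/4 - 3/4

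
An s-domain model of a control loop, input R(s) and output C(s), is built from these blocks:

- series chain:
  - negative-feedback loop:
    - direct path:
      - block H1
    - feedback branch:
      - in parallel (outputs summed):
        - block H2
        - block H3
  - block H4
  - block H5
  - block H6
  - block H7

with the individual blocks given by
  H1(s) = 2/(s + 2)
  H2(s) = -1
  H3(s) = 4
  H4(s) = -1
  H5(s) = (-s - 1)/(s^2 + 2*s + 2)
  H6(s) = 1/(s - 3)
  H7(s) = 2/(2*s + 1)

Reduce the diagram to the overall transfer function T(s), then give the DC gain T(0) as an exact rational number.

Step 1: reduce the parallel group H2, H3, giving 3
Step 2: apply the feedback formula to H1, (H2+H3), giving 2/(s + 8)
Step 3: reduce the series chain [H1/(1+H1*(H2+H3))], H4, H5, H6, H7, giving (4*s + 4)/(2*s^5 + 15*s^4 - 17*s^3 - 88*s^2 - 134*s - 48)
Evaluating the step-3 result (the overall T(s)) at s = 0 gives T(0) = 4/(-48) = -1/12.

Answer: -1/12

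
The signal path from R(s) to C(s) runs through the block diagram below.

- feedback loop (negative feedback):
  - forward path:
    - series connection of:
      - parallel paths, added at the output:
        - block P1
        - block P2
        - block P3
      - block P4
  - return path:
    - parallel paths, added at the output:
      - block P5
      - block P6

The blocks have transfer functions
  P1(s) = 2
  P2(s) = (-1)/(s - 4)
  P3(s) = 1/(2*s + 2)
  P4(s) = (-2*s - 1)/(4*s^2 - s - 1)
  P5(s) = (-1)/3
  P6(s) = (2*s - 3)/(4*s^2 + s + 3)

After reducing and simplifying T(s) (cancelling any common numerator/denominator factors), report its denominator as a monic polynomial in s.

First reduce the diagram to T(s).

Step 1: reduce the parallel group P1, P2, P3 = (4*s^2 - 13*s - 22)/(2*s^2 - 6*s - 8)
Step 2: series reduction of (P1+P2+P3), P4 = (-8*s^3 + 22*s^2 + 57*s + 22)/(8*s^4 - 26*s^3 - 28*s^2 + 14*s + 8)
Step 3: parallel reduction of P5, P6 = (-4*s^2 + 5*s - 12)/(12*s^2 + 3*s + 9)
Step 4: feedback reduction of ((P1+P2+P3)*P4), (P5+P6) = (-96*s^5 + 240*s^4 + 678*s^3 + 633*s^2 + 579*s + 198)/(96*s^6 - 256*s^5 - 470*s^4 - 172*s^3 - 181*s^2 - 424*s - 192)
No further cancellation is possible in the step-4 result, so that is T(s). Its denominator becomes monic after dividing by the leading coefficient 96.

Answer: s^6 - 8*s^5/3 - 235*s^4/48 - 43*s^3/24 - 181*s^2/96 - 53*s/12 - 2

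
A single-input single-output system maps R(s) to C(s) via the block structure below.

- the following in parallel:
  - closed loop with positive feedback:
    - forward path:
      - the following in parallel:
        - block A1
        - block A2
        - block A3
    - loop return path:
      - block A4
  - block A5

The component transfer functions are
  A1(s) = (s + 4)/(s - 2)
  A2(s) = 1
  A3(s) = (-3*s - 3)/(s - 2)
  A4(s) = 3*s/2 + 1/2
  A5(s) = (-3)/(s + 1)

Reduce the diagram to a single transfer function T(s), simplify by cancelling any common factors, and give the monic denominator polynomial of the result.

1. reduce the parallel group A1, A2, A3: (-s - 1)/(s - 2)
2. apply the feedback formula to (A1+A2+A3), A4: (-2*s - 2)/(3*s^2 + 6*s - 3)
3. sum the parallel branches [(A1+A2+A3)/(1-(A1+A2+A3)*A4)], A5: (-11*s^2 - 22*s + 7)/(3*s^3 + 9*s^2 + 3*s - 3)
T(s) is the step-3 result (common factors already cancelled). Leading coefficient of the denominator: 3. Divide through by 3 for the monic polynomial.

Hence the answer: s^3 + 3*s^2 + s - 1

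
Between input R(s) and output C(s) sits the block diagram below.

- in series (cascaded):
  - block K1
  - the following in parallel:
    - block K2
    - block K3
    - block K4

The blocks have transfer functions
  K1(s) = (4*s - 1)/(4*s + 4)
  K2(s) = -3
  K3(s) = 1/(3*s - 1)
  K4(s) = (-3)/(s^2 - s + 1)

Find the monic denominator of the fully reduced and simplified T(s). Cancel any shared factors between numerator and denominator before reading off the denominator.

The answer is s^4 - s^3/3 + s - 1/3.

Reasoning:
[1] combine K2, K3, K4 in parallel, giving (-9*s^3 + 13*s^2 - 22*s + 7)/(3*s^3 - 4*s^2 + 4*s - 1)
[2] combine K1, (K2+K3+K4) in series, giving (-36*s^4 + 61*s^3 - 101*s^2 + 50*s - 7)/(12*s^4 - 4*s^3 + 12*s - 4)
The result of step 2 is T(s) in lowest terms. Its denominator has leading coefficient 12; dividing the denominator through by 12 makes it monic.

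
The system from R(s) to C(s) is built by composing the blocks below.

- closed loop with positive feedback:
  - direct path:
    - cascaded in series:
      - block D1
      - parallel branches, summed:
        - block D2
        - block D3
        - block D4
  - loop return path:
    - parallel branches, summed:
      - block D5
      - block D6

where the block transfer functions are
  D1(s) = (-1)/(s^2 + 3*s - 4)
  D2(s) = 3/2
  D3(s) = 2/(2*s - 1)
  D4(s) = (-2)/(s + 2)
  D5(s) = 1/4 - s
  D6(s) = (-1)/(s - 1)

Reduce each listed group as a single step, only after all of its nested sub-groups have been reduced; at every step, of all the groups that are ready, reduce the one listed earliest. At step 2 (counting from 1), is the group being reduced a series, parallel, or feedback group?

The answer is series.

Reasoning:
Step 1: parallel reduction of D2, D3, D4
Step 2: cascade D1, (D2+D3+D4)
Step 3: add D5, D6 (parallel)
Step 4: close the feedback loop around (D1*(D2+D3+D4)), (D5+D6)
The group at step 2 is a series group.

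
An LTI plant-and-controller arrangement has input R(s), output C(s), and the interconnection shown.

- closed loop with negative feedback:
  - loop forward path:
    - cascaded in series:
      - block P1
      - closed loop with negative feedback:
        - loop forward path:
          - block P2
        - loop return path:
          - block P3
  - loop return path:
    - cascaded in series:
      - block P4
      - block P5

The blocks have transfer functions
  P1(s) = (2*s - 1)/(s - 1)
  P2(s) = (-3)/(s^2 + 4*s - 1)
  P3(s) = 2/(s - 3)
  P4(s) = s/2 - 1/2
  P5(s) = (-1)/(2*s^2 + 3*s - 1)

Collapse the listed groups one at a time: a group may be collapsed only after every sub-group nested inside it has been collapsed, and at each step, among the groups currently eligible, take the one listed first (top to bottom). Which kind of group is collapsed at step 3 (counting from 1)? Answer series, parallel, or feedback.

[1] close the feedback loop around P2, P3
[2] combine P1, [P2/(1+P2*P3)] in series
[3] combine P4, P5 in series
[4] feedback reduction of (P1*[P2/(1+P2*P3)]), (P4*P5)
So the answer for step 3 is series.

Answer: series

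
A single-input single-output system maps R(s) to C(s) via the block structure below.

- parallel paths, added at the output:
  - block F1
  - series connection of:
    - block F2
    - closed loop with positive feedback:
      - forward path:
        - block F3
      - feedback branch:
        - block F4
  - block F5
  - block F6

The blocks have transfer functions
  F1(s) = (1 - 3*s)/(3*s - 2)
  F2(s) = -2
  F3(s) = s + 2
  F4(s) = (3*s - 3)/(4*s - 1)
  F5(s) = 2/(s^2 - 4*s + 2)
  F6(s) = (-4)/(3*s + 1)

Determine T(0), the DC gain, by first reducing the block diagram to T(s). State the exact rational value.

First reduce the diagram to T(s).

Step 1: collapse the loop (F3 forward, F4 return); result (-4*s^2 - 7*s + 2)/(3*s^2 - s - 5)
Step 2: reduce the series chain F2, [F3/(1-F3*F4)]; result (8*s^2 + 14*s - 4)/(3*s^2 - s - 5)
Step 3: add F1, (F2*[F3/(1-F3*F4)]), F5, F6 (parallel); result (45*s^6 - 105*s^5 - 166*s^4 + 189*s^3 - 293*s^2 + 252*s - 54)/(27*s^6 - 126*s^5 + 78*s^4 + 173*s^3 - 154*s^2 - 6*s + 20)
That last expression is T(s); at s = 0 only the constant terms survive, so T(0) = -54/20 = -27/10.

Answer: -27/10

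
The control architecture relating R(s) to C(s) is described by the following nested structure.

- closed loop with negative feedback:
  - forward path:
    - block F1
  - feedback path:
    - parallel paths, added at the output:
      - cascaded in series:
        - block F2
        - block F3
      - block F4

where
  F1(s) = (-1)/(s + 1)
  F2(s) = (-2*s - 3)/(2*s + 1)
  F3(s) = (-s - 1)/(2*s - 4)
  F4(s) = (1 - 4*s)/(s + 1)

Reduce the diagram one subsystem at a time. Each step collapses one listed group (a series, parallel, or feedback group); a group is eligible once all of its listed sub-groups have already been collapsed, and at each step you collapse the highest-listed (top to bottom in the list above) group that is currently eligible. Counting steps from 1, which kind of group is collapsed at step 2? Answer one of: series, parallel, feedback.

Answer: parallel

Working:
1. multiply F2, F3 (series)
2. add (F2*F3), F4 (parallel)
3. close the feedback loop around F1, ((F2*F3)+F4)
Step 2: parallel.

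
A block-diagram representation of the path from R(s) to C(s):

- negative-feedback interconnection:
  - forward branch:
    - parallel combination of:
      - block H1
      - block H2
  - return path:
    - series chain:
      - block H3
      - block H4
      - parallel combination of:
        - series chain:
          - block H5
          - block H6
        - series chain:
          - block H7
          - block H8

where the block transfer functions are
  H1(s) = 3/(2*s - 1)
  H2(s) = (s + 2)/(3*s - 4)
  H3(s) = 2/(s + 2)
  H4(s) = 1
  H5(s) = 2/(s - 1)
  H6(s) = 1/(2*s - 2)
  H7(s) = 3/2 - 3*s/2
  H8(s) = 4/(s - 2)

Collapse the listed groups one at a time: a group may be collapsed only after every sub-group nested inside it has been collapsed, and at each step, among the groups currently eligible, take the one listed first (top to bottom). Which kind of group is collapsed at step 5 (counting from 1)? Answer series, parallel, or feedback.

Step 1. sum the parallel branches H1, H2
Step 2. series reduction of H5, H6
Step 3. combine H7, H8 in series
Step 4. parallel reduction of (H5*H6), (H7*H8)
Step 5. reduce the series chain H3, H4, ((H5*H6)+(H7*H8))
Step 6. collapse the loop ((H1+H2) forward, (H3*H4*((H5*H6)+(H7*H8))) return)
Step 5: series.

Therefore the answer is series.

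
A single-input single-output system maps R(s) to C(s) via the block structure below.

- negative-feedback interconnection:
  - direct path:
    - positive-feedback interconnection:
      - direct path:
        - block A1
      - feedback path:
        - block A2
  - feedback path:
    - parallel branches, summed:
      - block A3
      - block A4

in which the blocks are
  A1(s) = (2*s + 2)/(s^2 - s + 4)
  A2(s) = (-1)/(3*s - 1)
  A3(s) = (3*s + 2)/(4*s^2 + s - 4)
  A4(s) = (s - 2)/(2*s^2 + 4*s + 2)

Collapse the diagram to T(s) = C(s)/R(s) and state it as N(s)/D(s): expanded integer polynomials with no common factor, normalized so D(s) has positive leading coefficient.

(1) apply the feedback formula to A1, A2: (6*s^2 + 4*s - 2)/(3*s^3 - 4*s^2 + 15*s - 2)
(2) parallel reduction of A3, A4: (10*s^3 + 9*s^2 + 8*s + 12)/(8*s^4 + 18*s^3 + 4*s^2 - 14*s - 8)
(3) feedback reduction of [A1/(1-A1*A2)], (A3+A4), giving the overall T(s)

Final answer: (24*s^5 + 46*s^4 - 6*s^3 - 46*s^2 - 10*s + 8)/(12*s^6 - s^5 + 61*s^4 + 84*s^3 - 24*s^2 - 26*s - 4)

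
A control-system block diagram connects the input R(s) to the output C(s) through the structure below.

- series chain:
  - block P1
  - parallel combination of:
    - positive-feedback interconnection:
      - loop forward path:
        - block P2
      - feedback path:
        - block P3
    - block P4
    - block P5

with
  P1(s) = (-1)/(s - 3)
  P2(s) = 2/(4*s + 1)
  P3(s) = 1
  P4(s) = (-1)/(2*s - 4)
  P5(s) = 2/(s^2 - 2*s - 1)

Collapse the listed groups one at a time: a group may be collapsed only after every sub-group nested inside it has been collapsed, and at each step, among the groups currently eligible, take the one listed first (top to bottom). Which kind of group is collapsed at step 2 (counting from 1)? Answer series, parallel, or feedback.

(1) reduce the feedback loop with forward P2 and return P3
(2) sum the parallel branches [P2/(1-P2*P3)], P4, P5
(3) combine P1, ([P2/(1-P2*P3)]+P4+P5) in series
The group at step 2 is a parallel group.

Answer: parallel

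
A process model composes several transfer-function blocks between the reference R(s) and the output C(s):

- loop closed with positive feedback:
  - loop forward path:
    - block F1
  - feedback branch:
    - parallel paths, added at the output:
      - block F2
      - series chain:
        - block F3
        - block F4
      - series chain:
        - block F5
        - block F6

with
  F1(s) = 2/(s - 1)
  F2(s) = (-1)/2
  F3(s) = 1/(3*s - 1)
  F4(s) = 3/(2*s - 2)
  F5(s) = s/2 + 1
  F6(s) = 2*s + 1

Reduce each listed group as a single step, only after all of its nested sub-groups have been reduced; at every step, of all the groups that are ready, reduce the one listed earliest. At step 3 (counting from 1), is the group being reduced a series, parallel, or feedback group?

Answer: parallel

Working:
Step 1: series reduction of F3, F4
Step 2: cascade F5, F6
Step 3: reduce the parallel group F2, (F3*F4), (F5*F6)
Step 4: close the feedback loop around F1, (F2+(F3*F4)+(F5*F6))
The group at step 3 is a parallel group.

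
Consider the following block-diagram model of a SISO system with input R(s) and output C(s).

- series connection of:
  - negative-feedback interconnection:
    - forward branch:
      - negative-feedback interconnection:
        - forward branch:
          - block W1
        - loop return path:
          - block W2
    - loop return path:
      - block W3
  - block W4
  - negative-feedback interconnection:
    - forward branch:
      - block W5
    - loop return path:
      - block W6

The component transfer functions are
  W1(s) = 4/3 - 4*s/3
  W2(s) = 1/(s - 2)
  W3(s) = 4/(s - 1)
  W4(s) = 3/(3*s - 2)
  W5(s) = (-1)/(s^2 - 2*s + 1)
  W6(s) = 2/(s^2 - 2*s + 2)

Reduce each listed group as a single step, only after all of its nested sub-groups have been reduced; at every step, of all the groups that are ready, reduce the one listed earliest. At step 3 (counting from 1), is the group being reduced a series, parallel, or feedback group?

The answer is feedback.

Reasoning:
Step 1 - reduce the feedback loop with forward W1 and return W2
Step 2 - collapse the loop ([W1/(1+W1*W2)] forward, W3 return)
Step 3 - apply the feedback formula to W5, W6
Step 4 - series reduction of [[W1/(1+W1*W2)]/(1+[W1/(1+W1*W2)]*W3)], W4, [W5/(1+W5*W6)]
Step 3: feedback.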